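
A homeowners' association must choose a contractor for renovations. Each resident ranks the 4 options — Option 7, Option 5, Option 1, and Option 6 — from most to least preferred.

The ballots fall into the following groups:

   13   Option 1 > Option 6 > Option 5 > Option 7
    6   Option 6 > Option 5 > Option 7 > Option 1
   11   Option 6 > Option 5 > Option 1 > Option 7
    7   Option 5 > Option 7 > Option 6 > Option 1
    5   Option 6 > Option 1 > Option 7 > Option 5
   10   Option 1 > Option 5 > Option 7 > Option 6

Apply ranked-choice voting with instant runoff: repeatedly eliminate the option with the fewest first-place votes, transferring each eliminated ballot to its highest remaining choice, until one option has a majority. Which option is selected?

Option 6

Round 1: Option 1 23, Option 6 22, Option 5 7, Option 7 0. Option 7 has the fewest and is eliminated.
Round 2: Option 1 23, Option 6 22, Option 5 7. Option 5 has the fewest and is eliminated.
Round 3: Option 6 29, Option 1 23. Option 6 has a majority.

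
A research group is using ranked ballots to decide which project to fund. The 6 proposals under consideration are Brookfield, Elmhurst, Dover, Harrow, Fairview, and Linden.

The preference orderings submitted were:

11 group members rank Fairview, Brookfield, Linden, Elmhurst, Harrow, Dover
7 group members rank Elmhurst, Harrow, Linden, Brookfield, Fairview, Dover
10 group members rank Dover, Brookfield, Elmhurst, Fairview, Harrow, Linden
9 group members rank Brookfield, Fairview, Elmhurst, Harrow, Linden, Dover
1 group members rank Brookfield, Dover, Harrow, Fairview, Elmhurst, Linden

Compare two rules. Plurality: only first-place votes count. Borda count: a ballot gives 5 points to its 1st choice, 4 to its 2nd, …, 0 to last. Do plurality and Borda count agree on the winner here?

Plurality first-place counts: Brookfield 10, Elmhurst 7, Dover 10, Harrow 0, Fairview 11, Linden 0 → Fairview.
Borda totals: Brookfield 148, Elmhurst 115, Dover 54, Harrow 70, Fairview 120, Linden 63 → Brookfield.
The two rules disagree: plurality picks Fairview, Borda picks Brookfield.

No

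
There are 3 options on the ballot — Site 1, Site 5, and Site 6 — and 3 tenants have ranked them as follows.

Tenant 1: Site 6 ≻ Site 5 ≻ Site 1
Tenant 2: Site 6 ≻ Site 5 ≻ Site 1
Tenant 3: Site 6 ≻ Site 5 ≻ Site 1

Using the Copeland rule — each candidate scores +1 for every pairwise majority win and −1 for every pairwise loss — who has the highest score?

Site 6

Pairwise results:
  Site 1 vs Site 5: Site 5 wins 3–0.
  Site 1 vs Site 6: Site 6 wins 3–0.
  Site 5 vs Site 6: Site 6 wins 3–0.
Copeland scores (wins − losses):
  Site 1: 0 − 2 = -2
  Site 5: 1 − 1 = 0
  Site 6: 2 − 0 = 2
Site 6 has the best Copeland score.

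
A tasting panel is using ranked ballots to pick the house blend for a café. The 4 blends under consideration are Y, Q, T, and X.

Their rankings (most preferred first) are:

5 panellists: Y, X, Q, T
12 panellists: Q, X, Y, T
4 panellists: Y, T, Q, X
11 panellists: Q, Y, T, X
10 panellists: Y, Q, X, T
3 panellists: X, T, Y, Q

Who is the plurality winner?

Q

First-place vote totals:
  Y: 19
  Q: 23
  T: 0
  X: 3
Q has the most first-place votes.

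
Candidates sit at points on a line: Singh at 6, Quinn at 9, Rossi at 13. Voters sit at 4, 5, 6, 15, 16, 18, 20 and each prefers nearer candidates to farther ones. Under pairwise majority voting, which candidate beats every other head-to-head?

With single-peaked preferences on a line, the Condorcet winner is the candidate closest to the median voter.
The median voter (position 15) is closest to Rossi at 13.
Check: Rossi vs Singh — voters closer to Rossi: 4 of 7.

Rossi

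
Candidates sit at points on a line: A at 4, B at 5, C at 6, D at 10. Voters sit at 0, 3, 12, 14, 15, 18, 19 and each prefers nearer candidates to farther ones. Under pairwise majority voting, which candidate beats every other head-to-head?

D

With single-peaked preferences on a line, the Condorcet winner is the candidate closest to the median voter.
The median voter (position 14) is closest to D at 10.
Check: D vs B — voters closer to D: 5 of 7.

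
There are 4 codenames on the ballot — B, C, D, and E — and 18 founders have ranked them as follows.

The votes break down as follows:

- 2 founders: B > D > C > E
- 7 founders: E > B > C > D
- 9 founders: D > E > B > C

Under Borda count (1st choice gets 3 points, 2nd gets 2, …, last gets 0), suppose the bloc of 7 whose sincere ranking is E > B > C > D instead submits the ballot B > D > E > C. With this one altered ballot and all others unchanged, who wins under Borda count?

D

Borda totals with the altered ballot: B 36, C 2, D 45, E 25.
The switch changes the winner from E to D.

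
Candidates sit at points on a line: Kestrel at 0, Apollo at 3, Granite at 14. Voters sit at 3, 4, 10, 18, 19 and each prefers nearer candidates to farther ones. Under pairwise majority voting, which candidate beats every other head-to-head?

With single-peaked preferences on a line, the Condorcet winner is the candidate closest to the median voter.
The median voter (position 10) is closest to Granite at 14.
Check: Granite vs Apollo — voters closer to Granite: 3 of 5.

Granite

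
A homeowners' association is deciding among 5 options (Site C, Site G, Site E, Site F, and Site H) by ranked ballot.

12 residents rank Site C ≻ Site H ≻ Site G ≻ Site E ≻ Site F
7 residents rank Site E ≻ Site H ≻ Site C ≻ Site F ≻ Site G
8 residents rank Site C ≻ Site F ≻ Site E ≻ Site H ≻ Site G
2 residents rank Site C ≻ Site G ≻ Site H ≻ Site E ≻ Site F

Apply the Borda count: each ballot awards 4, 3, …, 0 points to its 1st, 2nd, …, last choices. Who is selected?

Site C

Borda scores:
  Site C: 12·4 + 7·2 + 8·4 + 2·4 = 102
  Site G: 12·2 + 7·0 + 8·0 + 2·3 = 30
  Site E: 12·1 + 7·4 + 8·2 + 2·1 = 58
  Site F: 12·0 + 7·1 + 8·3 + 2·0 = 31
  Site H: 12·3 + 7·3 + 8·1 + 2·2 = 69
Site C has the highest total.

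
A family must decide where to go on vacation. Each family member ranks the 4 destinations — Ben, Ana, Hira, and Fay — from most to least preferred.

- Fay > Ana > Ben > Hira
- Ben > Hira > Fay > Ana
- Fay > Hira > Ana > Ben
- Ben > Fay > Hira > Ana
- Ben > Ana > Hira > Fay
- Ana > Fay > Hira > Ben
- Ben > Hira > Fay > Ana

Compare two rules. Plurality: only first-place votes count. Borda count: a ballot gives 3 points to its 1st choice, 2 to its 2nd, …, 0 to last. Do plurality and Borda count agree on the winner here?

Yes

Plurality first-place counts: Ben 4, Ana 1, Hira 0, Fay 2 → Ben.
Borda totals: Ben 13, Ana 8, Hira 9, Fay 12 → Ben.
The two rules agree on Ben.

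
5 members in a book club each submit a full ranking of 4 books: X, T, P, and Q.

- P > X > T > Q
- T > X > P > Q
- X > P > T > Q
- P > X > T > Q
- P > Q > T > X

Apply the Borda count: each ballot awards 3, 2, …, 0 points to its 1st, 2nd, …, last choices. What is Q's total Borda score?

2

Borda scores:
  X: 2 + 2 + 3 + 2 + 0 = 9
  T: 1 + 3 + 1 + 1 + 1 = 7
  P: 3 + 1 + 2 + 3 + 3 = 12
  Q: 0 + 0 + 0 + 0 + 2 = 2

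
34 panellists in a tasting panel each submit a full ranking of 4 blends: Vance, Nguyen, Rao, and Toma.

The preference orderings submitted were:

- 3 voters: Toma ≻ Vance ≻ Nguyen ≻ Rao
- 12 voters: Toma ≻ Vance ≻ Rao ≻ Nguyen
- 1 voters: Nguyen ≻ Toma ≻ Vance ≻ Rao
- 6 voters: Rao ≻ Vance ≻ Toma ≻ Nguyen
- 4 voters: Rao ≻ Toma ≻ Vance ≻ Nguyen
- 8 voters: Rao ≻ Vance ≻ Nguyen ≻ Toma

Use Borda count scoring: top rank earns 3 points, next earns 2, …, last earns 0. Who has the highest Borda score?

Borda scores:
  Vance: 3·2 + 12·2 + 1 + 6·2 + 4·1 + 8·2 = 63
  Nguyen: 3·1 + 12·0 + 3 + 6·0 + 4·0 + 8·1 = 14
  Rao: 3·0 + 12·1 + 0 + 6·3 + 4·3 + 8·3 = 66
  Toma: 3·3 + 12·3 + 2 + 6·1 + 4·2 + 8·0 = 61
Rao has the highest total.

Rao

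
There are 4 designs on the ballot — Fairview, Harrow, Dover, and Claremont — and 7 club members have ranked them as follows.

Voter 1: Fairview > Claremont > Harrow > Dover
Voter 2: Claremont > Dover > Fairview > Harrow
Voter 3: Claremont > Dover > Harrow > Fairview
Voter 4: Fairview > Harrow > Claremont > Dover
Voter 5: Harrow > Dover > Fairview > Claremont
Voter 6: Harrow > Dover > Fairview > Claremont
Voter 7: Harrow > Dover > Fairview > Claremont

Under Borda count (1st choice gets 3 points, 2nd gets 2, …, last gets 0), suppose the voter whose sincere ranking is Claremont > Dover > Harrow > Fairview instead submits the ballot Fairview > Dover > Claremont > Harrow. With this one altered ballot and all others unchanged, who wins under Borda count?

Fairview

Borda totals with the altered ballot: Fairview 13, Harrow 12, Dover 10, Claremont 7.
The switch changes the winner from Harrow to Fairview.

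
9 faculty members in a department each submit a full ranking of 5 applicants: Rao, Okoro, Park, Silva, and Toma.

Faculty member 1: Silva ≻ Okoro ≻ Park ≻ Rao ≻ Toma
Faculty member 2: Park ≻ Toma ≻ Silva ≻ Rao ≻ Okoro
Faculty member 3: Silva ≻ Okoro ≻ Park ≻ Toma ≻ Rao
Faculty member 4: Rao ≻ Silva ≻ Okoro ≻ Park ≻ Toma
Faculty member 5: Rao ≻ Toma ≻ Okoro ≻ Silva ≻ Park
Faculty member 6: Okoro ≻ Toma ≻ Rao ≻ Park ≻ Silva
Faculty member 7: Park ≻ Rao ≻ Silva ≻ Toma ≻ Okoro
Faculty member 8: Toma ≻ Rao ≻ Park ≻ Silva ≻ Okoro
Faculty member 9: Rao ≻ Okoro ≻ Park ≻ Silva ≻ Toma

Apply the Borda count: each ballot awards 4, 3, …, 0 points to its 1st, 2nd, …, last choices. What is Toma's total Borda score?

15

Borda scores:
  Rao: 1 + 1 + 0 + 4 + 4 + 2 + 3 + 3 + 4 = 22
  Okoro: 3 + 0 + 3 + 2 + 2 + 4 + 0 + 0 + 3 = 17
  Park: 2 + 4 + 2 + 1 + 0 + 1 + 4 + 2 + 2 = 18
  Silva: 4 + 2 + 4 + 3 + 1 + 0 + 2 + 1 + 1 = 18
  Toma: 0 + 3 + 1 + 0 + 3 + 3 + 1 + 4 + 0 = 15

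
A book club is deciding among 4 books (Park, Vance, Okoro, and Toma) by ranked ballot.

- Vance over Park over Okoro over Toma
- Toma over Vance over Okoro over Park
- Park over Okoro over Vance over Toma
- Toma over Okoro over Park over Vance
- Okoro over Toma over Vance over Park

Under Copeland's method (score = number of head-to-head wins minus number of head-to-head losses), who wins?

Okoro

Pairwise results:
  Park vs Vance: Vance wins 3–2.
  Park vs Okoro: Okoro wins 3–2.
  Park vs Toma: Toma wins 3–2.
  Vance vs Okoro: Okoro wins 3–2.
  Vance vs Toma: Toma wins 3–2.
  Okoro vs Toma: Okoro wins 3–2.
Copeland scores (wins − losses):
  Park: 0 − 3 = -3
  Vance: 1 − 2 = -1
  Okoro: 3 − 0 = 3
  Toma: 2 − 1 = 1
Okoro has the best Copeland score.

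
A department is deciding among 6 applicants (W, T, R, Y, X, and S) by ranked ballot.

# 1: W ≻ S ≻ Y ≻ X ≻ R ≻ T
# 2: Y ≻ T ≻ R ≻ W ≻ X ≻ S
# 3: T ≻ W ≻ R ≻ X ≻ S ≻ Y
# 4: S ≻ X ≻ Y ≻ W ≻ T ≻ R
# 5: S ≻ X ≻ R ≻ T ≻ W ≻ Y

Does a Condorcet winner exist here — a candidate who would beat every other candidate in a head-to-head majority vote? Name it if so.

Head-to-head results (5 voters total):
W vs T: T wins 3–2.
W vs R: W wins 3–2.
W vs Y: W wins 3–2.
W vs X: W wins 3–2.
W vs S: W wins 3–2.
T vs R: T wins 3–2.
T vs Y: Y wins 3–2.
T vs X: X wins 3–2.
T vs S: S wins 3–2.
R vs Y: Y wins 3–2.
R vs X: X wins 3–2.
R vs S: S wins 3–2.
Y vs X: X wins 3–2.
Y vs S: S wins 4–1.
X vs S: S wins 3–2.
No candidate beats all others: W beats Y beats T beats W, a majority cycle.

There is no Condorcet winner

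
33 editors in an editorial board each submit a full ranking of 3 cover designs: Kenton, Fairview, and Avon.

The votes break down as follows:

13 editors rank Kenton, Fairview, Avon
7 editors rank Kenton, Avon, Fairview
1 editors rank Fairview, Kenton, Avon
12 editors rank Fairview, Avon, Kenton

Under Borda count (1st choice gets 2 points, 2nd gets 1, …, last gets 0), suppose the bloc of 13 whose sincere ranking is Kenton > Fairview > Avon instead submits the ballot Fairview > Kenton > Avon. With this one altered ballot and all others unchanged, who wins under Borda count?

Fairview

Borda totals with the altered ballot: Kenton 28, Fairview 52, Avon 19.
The switch changes the winner from Kenton to Fairview.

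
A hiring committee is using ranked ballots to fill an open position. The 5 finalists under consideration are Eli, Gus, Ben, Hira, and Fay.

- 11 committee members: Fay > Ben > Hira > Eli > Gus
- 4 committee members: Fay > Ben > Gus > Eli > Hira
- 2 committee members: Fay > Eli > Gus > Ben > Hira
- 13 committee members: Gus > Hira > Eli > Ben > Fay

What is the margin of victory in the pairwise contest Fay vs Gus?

Ballots ranking Fay above Gus: 11+4+2 = 17.
Ballots ranking Gus above Fay: 13.
Fay wins 17–13, a margin of 4.

4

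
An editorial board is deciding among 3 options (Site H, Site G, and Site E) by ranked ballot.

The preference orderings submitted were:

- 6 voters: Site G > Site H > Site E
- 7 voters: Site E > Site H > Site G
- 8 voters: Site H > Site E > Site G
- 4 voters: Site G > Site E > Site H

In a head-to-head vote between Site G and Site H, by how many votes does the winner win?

5

Ballots ranking Site G above Site H: 6+4 = 10.
Ballots ranking Site H above Site G: 7+8 = 15.
Site H wins 15–10, a margin of 5.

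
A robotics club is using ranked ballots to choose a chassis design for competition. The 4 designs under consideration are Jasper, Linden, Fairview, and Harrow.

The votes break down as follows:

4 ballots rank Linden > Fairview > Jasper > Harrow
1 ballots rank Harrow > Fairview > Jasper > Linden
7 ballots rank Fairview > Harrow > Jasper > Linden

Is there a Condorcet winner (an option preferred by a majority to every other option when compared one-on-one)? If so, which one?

Fairview

Head-to-head results (12 voters total):
Jasper vs Linden: Jasper wins 8–4.
Jasper vs Fairview: Fairview wins 12–0.
Jasper vs Harrow: Harrow wins 8–4.
Linden vs Fairview: Fairview wins 8–4.
Linden vs Harrow: Harrow wins 8–4.
Fairview vs Harrow: Fairview wins 11–1.
Fairview beats each rival — Jasper (12–0), Linden (8–4), Harrow (11–1) — so Fairview is the Condorcet winner.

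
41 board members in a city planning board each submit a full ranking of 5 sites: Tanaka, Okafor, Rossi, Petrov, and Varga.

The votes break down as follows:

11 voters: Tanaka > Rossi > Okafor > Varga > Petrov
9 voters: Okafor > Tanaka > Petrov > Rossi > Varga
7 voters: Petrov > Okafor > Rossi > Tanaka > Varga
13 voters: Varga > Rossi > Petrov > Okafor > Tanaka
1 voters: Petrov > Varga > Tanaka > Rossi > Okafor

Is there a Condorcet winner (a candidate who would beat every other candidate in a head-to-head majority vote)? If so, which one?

None — there is no Condorcet winner

Head-to-head results (41 voters total):
Tanaka vs Okafor: Okafor wins 29–12.
Tanaka vs Rossi: Tanaka wins 21–20.
Tanaka vs Petrov: Petrov wins 21–20.
Tanaka vs Varga: Tanaka wins 27–14.
Okafor vs Rossi: Rossi wins 25–16.
Okafor vs Petrov: Petrov wins 21–20.
Okafor vs Varga: Okafor wins 27–14.
Rossi vs Petrov: Rossi wins 24–17.
Rossi vs Varga: Rossi wins 27–14.
Petrov vs Varga: Varga wins 24–17.
No candidate beats all others: Tanaka beats Rossi beats Okafor beats Tanaka, a majority cycle.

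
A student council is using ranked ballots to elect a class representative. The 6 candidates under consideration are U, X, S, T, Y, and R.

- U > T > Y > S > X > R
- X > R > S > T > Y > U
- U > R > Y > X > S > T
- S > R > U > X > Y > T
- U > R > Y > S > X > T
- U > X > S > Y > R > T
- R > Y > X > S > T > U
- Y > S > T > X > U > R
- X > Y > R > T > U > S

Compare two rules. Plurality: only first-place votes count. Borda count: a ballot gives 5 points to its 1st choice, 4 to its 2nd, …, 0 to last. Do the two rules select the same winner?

No

Plurality first-place counts: U 4, X 2, S 1, T 0, Y 1, R 1 → U.
Borda totals: U 25, X 25, S 22, T 12, Y 26, R 25 → Y.
The two rules disagree: plurality picks U, Borda picks Y.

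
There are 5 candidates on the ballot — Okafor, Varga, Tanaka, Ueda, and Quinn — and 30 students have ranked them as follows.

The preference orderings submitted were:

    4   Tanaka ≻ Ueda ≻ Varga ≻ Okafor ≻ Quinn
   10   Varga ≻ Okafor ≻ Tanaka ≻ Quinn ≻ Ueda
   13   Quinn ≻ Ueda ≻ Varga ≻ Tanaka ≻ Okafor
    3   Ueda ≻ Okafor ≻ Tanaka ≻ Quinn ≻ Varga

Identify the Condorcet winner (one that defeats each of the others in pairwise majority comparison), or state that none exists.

Head-to-head results (30 voters total):
Okafor vs Varga: Varga wins 27–3.
Okafor vs Tanaka: Tanaka wins 17–13.
Okafor vs Ueda: Ueda wins 20–10.
Okafor vs Quinn: Okafor wins 17–13.
Varga vs Tanaka: Varga wins 23–7.
Varga vs Ueda: Ueda wins 20–10.
Varga vs Quinn: Quinn wins 16–14.
Tanaka vs Ueda: Ueda wins 16–14.
Tanaka vs Quinn: Tanaka wins 17–13.
Ueda vs Quinn: Quinn wins 23–7.
No candidate beats all others: Okafor beats Quinn beats Varga beats Okafor, a majority cycle.

No Condorcet winner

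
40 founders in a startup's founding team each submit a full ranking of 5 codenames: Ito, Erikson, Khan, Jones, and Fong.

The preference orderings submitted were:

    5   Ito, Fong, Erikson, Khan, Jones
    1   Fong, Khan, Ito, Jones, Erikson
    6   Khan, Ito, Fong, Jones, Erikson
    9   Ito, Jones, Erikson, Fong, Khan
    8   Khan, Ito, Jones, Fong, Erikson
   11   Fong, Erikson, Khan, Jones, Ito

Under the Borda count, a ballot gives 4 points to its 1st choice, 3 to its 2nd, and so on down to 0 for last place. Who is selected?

Ito

Borda scores:
  Ito: 5·4 + 2 + 6·3 + 9·4 + 8·3 + 11·0 = 100
  Erikson: 5·2 + 0 + 6·0 + 9·2 + 8·0 + 11·3 = 61
  Khan: 5·1 + 3 + 6·4 + 9·0 + 8·4 + 11·2 = 86
  Jones: 5·0 + 1 + 6·1 + 9·3 + 8·2 + 11·1 = 61
  Fong: 5·3 + 4 + 6·2 + 9·1 + 8·1 + 11·4 = 92
Ito has the highest total.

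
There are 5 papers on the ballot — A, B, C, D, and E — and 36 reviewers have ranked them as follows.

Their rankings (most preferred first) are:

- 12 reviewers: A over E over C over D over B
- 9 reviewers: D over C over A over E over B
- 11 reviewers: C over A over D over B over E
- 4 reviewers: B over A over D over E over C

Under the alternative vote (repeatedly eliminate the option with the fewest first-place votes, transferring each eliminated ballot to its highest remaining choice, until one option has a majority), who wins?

Round 1: A 12, C 11, D 9, B 4, E 0. E has the fewest and is eliminated.
Round 2: A 12, C 11, D 9, B 4. B has the fewest and is eliminated.
Round 3: A 16, C 11, D 9. D has the fewest and is eliminated.
Round 4: C 20, A 16. C has a majority.

C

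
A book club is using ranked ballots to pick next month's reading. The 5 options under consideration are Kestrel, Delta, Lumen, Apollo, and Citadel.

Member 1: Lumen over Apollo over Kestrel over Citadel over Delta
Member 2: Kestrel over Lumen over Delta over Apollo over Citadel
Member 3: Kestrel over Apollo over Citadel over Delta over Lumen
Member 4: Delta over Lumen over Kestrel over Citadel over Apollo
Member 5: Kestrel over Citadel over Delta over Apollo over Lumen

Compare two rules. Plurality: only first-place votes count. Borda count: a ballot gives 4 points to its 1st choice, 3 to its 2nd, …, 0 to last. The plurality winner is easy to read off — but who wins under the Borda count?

Kestrel

Plurality first-place counts: Kestrel 3, Delta 1, Lumen 1, Apollo 0, Citadel 0 → Kestrel.
Borda totals: Kestrel 16, Delta 9, Lumen 10, Apollo 8, Citadel 7 → Kestrel.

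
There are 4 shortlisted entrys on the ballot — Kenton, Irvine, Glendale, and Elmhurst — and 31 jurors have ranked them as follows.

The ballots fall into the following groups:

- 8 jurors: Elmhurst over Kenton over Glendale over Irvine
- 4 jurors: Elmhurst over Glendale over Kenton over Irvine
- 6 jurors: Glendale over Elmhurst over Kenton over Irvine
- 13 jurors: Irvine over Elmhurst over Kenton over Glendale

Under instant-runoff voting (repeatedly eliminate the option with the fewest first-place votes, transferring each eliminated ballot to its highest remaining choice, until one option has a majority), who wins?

Elmhurst

Round 1: Irvine 13, Elmhurst 12, Glendale 6, Kenton 0. Kenton has the fewest and is eliminated.
Round 2: Irvine 13, Elmhurst 12, Glendale 6. Glendale has the fewest and is eliminated.
Round 3: Elmhurst 18, Irvine 13. Elmhurst has a majority.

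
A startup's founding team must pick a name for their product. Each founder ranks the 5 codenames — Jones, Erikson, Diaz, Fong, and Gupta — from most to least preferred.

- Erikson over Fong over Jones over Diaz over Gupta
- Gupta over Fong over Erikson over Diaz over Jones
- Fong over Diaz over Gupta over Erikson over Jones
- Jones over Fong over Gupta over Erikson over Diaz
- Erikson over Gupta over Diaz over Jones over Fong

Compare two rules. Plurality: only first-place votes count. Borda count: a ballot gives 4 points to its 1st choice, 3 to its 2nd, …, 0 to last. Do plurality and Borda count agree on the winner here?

No

Plurality first-place counts: Jones 1, Erikson 2, Diaz 0, Fong 1, Gupta 1 → Erikson.
Borda totals: Jones 7, Erikson 12, Diaz 7, Fong 13, Gupta 11 → Fong.
The two rules disagree: plurality picks Erikson, Borda picks Fong.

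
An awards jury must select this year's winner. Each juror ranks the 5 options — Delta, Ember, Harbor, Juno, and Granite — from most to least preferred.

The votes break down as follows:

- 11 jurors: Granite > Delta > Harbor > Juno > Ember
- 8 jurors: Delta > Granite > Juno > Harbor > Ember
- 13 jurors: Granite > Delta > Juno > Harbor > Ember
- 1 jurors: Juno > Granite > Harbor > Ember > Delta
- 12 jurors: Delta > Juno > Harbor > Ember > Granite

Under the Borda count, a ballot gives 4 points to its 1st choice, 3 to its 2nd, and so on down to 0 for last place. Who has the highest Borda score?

Borda scores:
  Delta: 11·3 + 8·4 + 13·3 + 0 + 12·4 = 152
  Ember: 11·0 + 8·0 + 13·0 + 1 + 12·1 = 13
  Harbor: 11·2 + 8·1 + 13·1 + 2 + 12·2 = 69
  Juno: 11·1 + 8·2 + 13·2 + 4 + 12·3 = 93
  Granite: 11·4 + 8·3 + 13·4 + 3 + 12·0 = 123
Delta has the highest total.

Delta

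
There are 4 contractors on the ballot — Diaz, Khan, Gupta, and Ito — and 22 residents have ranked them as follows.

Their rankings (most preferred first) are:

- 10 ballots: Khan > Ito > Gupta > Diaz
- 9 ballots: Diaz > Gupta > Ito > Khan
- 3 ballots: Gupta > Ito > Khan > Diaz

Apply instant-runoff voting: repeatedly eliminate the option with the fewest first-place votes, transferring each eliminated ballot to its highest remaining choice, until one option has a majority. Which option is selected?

Khan

Round 1: Khan 10, Diaz 9, Gupta 3, Ito 0. Ito has the fewest and is eliminated.
Round 2: Khan 10, Diaz 9, Gupta 3. Gupta has the fewest and is eliminated.
Round 3: Khan 13, Diaz 9. Khan has a majority.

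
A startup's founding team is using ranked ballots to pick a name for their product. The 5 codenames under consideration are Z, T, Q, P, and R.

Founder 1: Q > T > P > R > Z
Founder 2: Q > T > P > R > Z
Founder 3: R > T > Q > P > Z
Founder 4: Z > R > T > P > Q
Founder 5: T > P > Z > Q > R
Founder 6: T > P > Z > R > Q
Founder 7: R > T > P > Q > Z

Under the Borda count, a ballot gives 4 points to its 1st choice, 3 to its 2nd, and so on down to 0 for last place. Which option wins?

Borda scores:
  Z: 0 + 0 + 0 + 4 + 2 + 2 + 0 = 8
  T: 3 + 3 + 3 + 2 + 4 + 4 + 3 = 22
  Q: 4 + 4 + 2 + 0 + 1 + 0 + 1 = 12
  P: 2 + 2 + 1 + 1 + 3 + 3 + 2 = 14
  R: 1 + 1 + 4 + 3 + 0 + 1 + 4 = 14
T has the highest total.

T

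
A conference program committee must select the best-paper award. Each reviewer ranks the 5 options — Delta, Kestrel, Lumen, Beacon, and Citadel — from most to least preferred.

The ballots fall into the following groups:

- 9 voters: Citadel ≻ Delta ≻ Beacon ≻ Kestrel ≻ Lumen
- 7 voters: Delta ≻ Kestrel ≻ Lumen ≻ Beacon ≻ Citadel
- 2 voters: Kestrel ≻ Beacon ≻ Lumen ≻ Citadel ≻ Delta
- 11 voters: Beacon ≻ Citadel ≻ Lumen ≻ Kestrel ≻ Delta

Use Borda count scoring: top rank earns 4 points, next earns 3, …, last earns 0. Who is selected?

Beacon

Borda scores:
  Delta: 9·3 + 7·4 + 2·0 + 11·0 = 55
  Kestrel: 9·1 + 7·3 + 2·4 + 11·1 = 49
  Lumen: 9·0 + 7·2 + 2·2 + 11·2 = 40
  Beacon: 9·2 + 7·1 + 2·3 + 11·4 = 75
  Citadel: 9·4 + 7·0 + 2·1 + 11·3 = 71
Beacon has the highest total.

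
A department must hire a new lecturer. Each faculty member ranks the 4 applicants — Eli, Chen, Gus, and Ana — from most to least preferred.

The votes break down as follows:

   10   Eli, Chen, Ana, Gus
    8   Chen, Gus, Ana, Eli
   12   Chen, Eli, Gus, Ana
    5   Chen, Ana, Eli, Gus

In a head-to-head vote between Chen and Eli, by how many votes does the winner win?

Ballots ranking Chen above Eli: 8+12+5 = 25.
Ballots ranking Eli above Chen: 10.
Chen wins 25–10, a margin of 15.

15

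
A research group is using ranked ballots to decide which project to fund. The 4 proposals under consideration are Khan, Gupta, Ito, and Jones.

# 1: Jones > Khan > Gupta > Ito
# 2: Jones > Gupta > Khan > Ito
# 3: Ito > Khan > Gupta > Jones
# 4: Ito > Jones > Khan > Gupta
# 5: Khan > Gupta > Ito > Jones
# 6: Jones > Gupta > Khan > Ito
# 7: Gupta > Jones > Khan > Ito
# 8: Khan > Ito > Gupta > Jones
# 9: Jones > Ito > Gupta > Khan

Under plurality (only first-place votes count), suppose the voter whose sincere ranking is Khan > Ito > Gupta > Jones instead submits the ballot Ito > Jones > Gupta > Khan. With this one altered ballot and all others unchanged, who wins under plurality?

First-place totals with the altered ballot: Khan 1, Gupta 1, Ito 3, Jones 4.
The winner is unchanged: still Jones.

Jones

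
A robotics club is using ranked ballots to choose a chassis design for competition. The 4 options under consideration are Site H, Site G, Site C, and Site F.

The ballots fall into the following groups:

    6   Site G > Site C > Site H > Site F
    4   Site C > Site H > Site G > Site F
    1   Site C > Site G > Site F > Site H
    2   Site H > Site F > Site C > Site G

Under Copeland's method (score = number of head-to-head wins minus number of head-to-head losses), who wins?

Site C

Pairwise results:
  Site H vs Site G: Site G wins 7–6.
  Site H vs Site C: Site C wins 11–2.
  Site H vs Site F: Site H wins 12–1.
  Site G vs Site C: Site C wins 7–6.
  Site G vs Site F: Site G wins 11–2.
  Site C vs Site F: Site C wins 11–2.
Copeland scores (wins − losses):
  Site H: 1 − 2 = -1
  Site G: 2 − 1 = 1
  Site C: 3 − 0 = 3
  Site F: 0 − 3 = -3
Site C has the best Copeland score.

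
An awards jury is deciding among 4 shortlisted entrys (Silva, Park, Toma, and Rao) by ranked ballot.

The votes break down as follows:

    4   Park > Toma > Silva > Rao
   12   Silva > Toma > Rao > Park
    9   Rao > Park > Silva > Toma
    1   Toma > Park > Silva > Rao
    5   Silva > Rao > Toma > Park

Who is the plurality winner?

Silva

First-place vote totals:
  Silva: 17
  Park: 4
  Toma: 1
  Rao: 9
Silva has the most first-place votes.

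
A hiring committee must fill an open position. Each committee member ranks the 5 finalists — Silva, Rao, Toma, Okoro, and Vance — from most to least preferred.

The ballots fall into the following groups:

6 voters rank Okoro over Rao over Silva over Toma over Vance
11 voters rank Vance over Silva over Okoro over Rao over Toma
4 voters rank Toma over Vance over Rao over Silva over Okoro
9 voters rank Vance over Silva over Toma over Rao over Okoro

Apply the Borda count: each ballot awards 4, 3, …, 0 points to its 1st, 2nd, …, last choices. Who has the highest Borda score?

Vance

Borda scores:
  Silva: 6·2 + 11·3 + 4·1 + 9·3 = 76
  Rao: 6·3 + 11·1 + 4·2 + 9·1 = 46
  Toma: 6·1 + 11·0 + 4·4 + 9·2 = 40
  Okoro: 6·4 + 11·2 + 4·0 + 9·0 = 46
  Vance: 6·0 + 11·4 + 4·3 + 9·4 = 92
Vance has the highest total.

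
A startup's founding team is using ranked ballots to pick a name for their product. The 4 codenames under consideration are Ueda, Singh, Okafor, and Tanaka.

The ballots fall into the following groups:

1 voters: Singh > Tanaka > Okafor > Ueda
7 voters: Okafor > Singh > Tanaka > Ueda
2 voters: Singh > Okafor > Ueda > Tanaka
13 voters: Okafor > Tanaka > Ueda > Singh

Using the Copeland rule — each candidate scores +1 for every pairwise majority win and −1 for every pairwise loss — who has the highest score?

Okafor

Pairwise results:
  Ueda vs Singh: Ueda wins 13–10.
  Ueda vs Okafor: Okafor wins 23–0.
  Ueda vs Tanaka: Tanaka wins 21–2.
  Singh vs Okafor: Okafor wins 20–3.
  Singh vs Tanaka: Tanaka wins 13–10.
  Okafor vs Tanaka: Okafor wins 22–1.
Copeland scores (wins − losses):
  Ueda: 1 − 2 = -1
  Singh: 0 − 3 = -3
  Okafor: 3 − 0 = 3
  Tanaka: 2 − 1 = 1
Okafor has the best Copeland score.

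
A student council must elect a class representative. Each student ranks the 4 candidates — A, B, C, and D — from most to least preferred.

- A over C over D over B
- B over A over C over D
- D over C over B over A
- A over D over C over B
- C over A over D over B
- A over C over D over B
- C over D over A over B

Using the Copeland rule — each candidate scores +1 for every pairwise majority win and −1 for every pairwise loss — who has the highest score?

Pairwise results:
  A vs B: A wins 5–2.
  A vs C: A wins 4–3.
  A vs D: A wins 5–2.
  B vs C: C wins 6–1.
  B vs D: D wins 6–1.
  C vs D: C wins 5–2.
Copeland scores (wins − losses):
  A: 3 − 0 = 3
  B: 0 − 3 = -3
  C: 2 − 1 = 1
  D: 1 − 2 = -1
A has the best Copeland score.

A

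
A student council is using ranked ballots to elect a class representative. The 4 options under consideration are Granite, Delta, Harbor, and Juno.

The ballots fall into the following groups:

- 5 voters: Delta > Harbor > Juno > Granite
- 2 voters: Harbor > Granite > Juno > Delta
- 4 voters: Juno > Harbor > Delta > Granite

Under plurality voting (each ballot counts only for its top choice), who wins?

First-place vote totals:
  Granite: 0
  Delta: 5
  Harbor: 2
  Juno: 4
Delta has the most first-place votes.

Delta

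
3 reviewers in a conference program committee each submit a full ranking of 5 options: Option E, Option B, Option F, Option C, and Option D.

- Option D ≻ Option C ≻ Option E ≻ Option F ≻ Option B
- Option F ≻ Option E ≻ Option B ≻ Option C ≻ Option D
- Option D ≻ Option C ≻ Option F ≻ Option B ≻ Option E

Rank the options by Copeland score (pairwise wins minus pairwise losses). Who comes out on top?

Option D

Pairwise results:
  Option E vs Option B: Option E wins 2–1.
  Option E vs Option F: Option F wins 2–1.
  Option E vs Option C: Option C wins 2–1.
  Option E vs Option D: Option D wins 2–1.
  Option B vs Option F: Option F wins 3–0.
  Option B vs Option C: Option C wins 2–1.
  Option B vs Option D: Option D wins 2–1.
  Option F vs Option C: Option C wins 2–1.
  Option F vs Option D: Option D wins 2–1.
  Option C vs Option D: Option D wins 2–1.
Copeland scores (wins − losses):
  Option E: 1 − 3 = -2
  Option B: 0 − 4 = -4
  Option F: 2 − 2 = 0
  Option C: 3 − 1 = 2
  Option D: 4 − 0 = 4
Option D has the best Copeland score.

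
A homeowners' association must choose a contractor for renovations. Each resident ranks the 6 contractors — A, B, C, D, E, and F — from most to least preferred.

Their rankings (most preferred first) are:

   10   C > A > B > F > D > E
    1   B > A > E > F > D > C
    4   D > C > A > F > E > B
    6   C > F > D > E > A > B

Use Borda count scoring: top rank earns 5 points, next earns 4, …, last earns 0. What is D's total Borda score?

Borda scores:
  A: 10·4 + 4 + 4·3 + 6·1 = 62
  B: 10·3 + 5 + 4·0 + 6·0 = 35
  C: 10·5 + 0 + 4·4 + 6·5 = 96
  D: 10·1 + 1 + 4·5 + 6·3 = 49
  E: 10·0 + 3 + 4·1 + 6·2 = 19
  F: 10·2 + 2 + 4·2 + 6·4 = 54

49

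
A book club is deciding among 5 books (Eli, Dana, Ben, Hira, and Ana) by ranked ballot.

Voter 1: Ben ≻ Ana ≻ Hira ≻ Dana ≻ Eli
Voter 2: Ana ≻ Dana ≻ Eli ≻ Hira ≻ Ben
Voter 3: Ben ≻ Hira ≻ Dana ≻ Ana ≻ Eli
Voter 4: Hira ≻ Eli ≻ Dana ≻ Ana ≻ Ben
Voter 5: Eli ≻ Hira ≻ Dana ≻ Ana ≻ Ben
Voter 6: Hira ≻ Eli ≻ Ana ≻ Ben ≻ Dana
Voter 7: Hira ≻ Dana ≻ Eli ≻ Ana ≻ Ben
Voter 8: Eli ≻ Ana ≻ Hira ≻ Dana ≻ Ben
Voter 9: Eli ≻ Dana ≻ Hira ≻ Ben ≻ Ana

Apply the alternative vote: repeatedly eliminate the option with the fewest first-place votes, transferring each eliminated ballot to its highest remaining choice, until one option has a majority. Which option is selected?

Round 1: Eli 3, Hira 3, Ben 2, Ana 1, Dana 0. Dana has the fewest and is eliminated.
Round 2: Eli 3, Hira 3, Ben 2, Ana 1. Ana has the fewest and is eliminated.
Round 3: Eli 4, Hira 3, Ben 2. Ben has the fewest and is eliminated.
Round 4: Hira 5, Eli 4. Hira has a majority.

Hira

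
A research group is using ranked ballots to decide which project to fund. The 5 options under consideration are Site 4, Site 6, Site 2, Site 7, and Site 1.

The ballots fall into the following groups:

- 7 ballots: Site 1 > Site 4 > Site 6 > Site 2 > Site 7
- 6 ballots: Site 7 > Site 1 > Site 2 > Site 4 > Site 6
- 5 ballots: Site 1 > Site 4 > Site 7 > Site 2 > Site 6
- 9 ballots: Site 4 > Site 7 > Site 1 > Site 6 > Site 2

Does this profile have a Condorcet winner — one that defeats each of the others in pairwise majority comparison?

Head-to-head results (27 voters total):
Site 4 vs Site 6: Site 4 wins 27–0.
Site 4 vs Site 2: Site 4 wins 21–6.
Site 4 vs Site 7: Site 4 wins 21–6.
Site 4 vs Site 1: Site 1 wins 18–9.
Site 6 vs Site 2: Site 6 wins 16–11.
Site 6 vs Site 7: Site 7 wins 20–7.
Site 6 vs Site 1: Site 1 wins 27–0.
Site 2 vs Site 7: Site 7 wins 20–7.
Site 2 vs Site 1: Site 1 wins 27–0.
Site 7 vs Site 1: Site 7 wins 15–12.
No candidate beats all others: Site 4 beats Site 7 beats Site 1 beats Site 4, a majority cycle.

No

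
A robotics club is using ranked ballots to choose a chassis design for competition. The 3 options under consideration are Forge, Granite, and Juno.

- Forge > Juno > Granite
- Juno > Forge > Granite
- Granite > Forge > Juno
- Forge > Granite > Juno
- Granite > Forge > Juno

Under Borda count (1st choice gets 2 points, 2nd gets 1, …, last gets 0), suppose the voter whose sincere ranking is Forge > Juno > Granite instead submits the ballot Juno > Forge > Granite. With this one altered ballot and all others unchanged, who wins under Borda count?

Borda totals with the altered ballot: Forge 6, Granite 5, Juno 4.
The winner is unchanged: still Forge.

Forge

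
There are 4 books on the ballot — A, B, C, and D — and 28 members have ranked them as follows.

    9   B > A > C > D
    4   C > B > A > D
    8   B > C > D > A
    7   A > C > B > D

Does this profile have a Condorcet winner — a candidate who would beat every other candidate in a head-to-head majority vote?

Head-to-head results (28 voters total):
A vs B: B wins 21–7.
A vs C: A wins 16–12.
A vs D: A wins 20–8.
B vs C: B wins 17–11.
B vs D: B wins 28–0.
C vs D: C wins 28–0.
B beats each rival — A (21–7), C (17–11), D (28–0) — so B is the Condorcet winner.

Yes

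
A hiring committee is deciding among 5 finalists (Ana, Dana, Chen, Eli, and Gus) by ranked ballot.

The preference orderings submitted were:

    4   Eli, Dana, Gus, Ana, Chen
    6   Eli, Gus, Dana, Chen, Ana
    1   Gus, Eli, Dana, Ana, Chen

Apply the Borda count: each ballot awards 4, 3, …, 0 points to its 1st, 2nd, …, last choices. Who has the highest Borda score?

Borda scores:
  Ana: 4·1 + 6·0 + 1 = 5
  Dana: 4·3 + 6·2 + 2 = 26
  Chen: 4·0 + 6·1 + 0 = 6
  Eli: 4·4 + 6·4 + 3 = 43
  Gus: 4·2 + 6·3 + 4 = 30
Eli has the highest total.

Eli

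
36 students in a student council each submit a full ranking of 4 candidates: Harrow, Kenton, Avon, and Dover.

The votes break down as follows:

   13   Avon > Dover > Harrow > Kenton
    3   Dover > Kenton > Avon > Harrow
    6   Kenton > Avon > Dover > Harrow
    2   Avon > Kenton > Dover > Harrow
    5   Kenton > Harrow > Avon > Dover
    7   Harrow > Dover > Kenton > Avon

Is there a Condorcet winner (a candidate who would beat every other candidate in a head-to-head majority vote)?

Head-to-head results (36 voters total):
Harrow vs Kenton: Harrow wins 20–16.
Harrow vs Avon: Avon wins 24–12.
Harrow vs Dover: Dover wins 24–12.
Kenton vs Avon: Kenton wins 21–15.
Kenton vs Dover: Dover wins 23–13.
Avon vs Dover: Avon wins 26–10.
No candidate beats all others: Harrow beats Kenton beats Avon beats Harrow, a majority cycle.

No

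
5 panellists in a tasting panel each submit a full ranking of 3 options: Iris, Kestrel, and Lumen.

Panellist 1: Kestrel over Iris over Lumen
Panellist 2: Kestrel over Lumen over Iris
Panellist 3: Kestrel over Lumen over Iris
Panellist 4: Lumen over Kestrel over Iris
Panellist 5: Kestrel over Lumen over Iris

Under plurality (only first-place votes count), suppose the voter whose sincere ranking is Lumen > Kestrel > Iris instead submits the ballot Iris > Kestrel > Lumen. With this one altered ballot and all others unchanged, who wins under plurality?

First-place totals with the altered ballot: Iris 1, Kestrel 4, Lumen 0.
The winner is unchanged: still Kestrel.

Kestrel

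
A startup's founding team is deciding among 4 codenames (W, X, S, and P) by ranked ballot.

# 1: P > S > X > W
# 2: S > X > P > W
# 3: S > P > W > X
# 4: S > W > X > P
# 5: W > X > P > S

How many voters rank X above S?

1

Ballots ranking X above S: 1.
Ballots ranking S above X: 4.
So 1 of 5 voters prefer X to S.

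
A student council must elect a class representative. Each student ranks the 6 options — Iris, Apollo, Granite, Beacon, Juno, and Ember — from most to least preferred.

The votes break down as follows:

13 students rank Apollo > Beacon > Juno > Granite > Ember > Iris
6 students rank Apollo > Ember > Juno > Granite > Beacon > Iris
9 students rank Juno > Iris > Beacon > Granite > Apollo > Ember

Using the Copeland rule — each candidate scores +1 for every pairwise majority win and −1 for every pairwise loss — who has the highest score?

Apollo

Pairwise results:
  Iris vs Apollo: Apollo wins 19–9.
  Iris vs Granite: Granite wins 19–9.
  Iris vs Beacon: Beacon wins 19–9.
  Iris vs Juno: Juno wins 28–0.
  Iris vs Ember: Ember wins 19–9.
  Apollo vs Granite: Apollo wins 19–9.
  Apollo vs Beacon: Apollo wins 19–9.
  Apollo vs Juno: Apollo wins 19–9.
  Apollo vs Ember: Apollo wins 28–0.
  Granite vs Beacon: Beacon wins 22–6.
  Granite vs Juno: Juno wins 28–0.
  Granite vs Ember: Granite wins 22–6.
  Beacon vs Juno: Juno wins 15–13.
  Beacon vs Ember: Beacon wins 22–6.
  Juno vs Ember: Juno wins 22–6.
Copeland scores (wins − losses):
  Iris: 0 − 5 = -5
  Apollo: 5 − 0 = 5
  Granite: 2 − 3 = -1
  Beacon: 3 − 2 = 1
  Juno: 4 − 1 = 3
  Ember: 1 − 4 = -3
Apollo has the best Copeland score.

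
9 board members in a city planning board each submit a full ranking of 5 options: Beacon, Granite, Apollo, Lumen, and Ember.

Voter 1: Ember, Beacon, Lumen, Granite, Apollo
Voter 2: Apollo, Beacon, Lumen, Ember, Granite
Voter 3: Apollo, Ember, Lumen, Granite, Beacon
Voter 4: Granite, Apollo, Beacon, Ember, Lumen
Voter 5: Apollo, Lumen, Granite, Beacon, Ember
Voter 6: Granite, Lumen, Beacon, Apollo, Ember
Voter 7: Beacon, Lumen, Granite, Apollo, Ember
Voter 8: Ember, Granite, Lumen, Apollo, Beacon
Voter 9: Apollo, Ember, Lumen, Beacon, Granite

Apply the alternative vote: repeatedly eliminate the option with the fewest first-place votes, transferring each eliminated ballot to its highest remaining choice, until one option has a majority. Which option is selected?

Round 1: Apollo 4, Granite 2, Ember 2, Beacon 1, Lumen 0. Lumen has the fewest and is eliminated.
Round 2: Apollo 4, Granite 2, Ember 2, Beacon 1. Beacon has the fewest and is eliminated.
Round 3: Apollo 4, Granite 3, Ember 2. Ember has the fewest and is eliminated.
Round 4: Granite 5, Apollo 4. Granite has a majority.

Granite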